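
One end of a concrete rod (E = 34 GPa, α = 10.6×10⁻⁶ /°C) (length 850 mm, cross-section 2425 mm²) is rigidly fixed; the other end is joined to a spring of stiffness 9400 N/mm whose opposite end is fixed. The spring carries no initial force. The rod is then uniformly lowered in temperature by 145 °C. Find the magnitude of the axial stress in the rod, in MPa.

The unrestrained thermal change is αΔT L = 10.6×10⁻⁶ × 145 × 850 = 1.306 mm.
With a force P in the spring, the elastic change of the rod is PL/(AE) and that of the spring is P/k; compatibility requires their sum to equal δ_free.
P [ L/(AE) + 1/k ] = δ_free → P [ 850/(2425×34×10³) + 1/(9400) ] = 1.306.
P = 1.306 / 0.0001167 = 11200 N.
σ = P/A = 11200/2425 = 4.617 MPa.

σ ≈ 4.62 MPa (tensile)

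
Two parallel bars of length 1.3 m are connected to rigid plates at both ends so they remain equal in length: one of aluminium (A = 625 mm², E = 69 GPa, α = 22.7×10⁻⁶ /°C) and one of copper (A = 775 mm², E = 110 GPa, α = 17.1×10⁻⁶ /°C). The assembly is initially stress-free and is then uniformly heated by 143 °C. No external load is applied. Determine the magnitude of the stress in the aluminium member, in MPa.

σ ≈ 36.7 MPa (compressive)

Equilibrium of a rigid end plate with no external load gives equal and opposite internal forces ±P in the two members. Since α_{aluminium} > α_{copper}, heating drives the aluminium into compression and the copper into tension.
Compatibility of the two members (thermal + elastic change equal): (α₁ − α₂)ΔT = P·[1/(A₁E₁) + 1/(A₂E₂)].
|α₁ − α₂|·ΔT = 5.6×10⁻⁶ × 143 = 0.0008008.
1/(A₁E₁) + 1/(A₂E₂) = 1/(625×69×10³) + 1/(775×110×10³) = 3.492×10⁻⁸ N⁻¹.
So P = 0.0008008 / 3.492×10⁻⁸ = 22.93 kN.
σ_{aluminium} = P/A₁ = 22930/625 = 36.69 MPa, compressive.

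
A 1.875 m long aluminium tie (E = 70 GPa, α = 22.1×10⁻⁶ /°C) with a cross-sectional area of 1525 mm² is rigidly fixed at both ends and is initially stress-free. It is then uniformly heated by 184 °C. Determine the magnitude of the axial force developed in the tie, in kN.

P ≈ 434 kN (compressive)

With zero net strain, σ = E·αΔT = 70 GPa × 22.1×10⁻⁶ × 184 = 284.6 MPa.
Axial force P = σA = 284.6 × 1525 = 434100 N = 434.1 kN, compressive.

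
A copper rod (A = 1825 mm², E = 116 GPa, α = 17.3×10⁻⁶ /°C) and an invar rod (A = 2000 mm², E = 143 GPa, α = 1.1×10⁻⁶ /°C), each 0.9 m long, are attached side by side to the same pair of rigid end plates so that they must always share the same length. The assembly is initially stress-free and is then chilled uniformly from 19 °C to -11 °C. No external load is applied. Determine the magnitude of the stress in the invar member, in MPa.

σ ≈ 29.6 MPa (compressive)

Both members must finish at the same length. With the larger α, the copper tends to over-contract; the plates restrain it, putting the copper in tension and the invar in compression. With no external load the two internal forces are equal and opposite, magnitude P.
Equating the net (thermal + elastic) strains gives |α₁ − α₂|·ΔT = P·[1/(A₁E₁) + 1/(A₂E₂)].
|α₁ − α₂|·ΔT = 16.2×10⁻⁶ × 30 = 0.000486.
1/(A₁E₁) + 1/(A₂E₂) = 1/(1825×116×10³) + 1/(2000×143×10³) = 8.22×10⁻⁹ N⁻¹.
So P = 0.000486 / 8.22×10⁻⁹ = 59.12 kN.
σ_{invar} = P/A₂ = 59120/2000 = 29.56 MPa, compressive.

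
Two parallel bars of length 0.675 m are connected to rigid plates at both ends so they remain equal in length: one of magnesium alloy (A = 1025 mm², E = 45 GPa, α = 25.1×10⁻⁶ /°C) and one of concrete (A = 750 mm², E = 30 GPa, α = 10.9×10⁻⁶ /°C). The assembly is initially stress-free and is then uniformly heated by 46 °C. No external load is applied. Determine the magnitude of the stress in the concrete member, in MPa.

σ ≈ 13.2 MPa (tensile)

Both members must finish at the same length. With the larger α, the magnesium alloy tends to over-expand; the plates restrain it, putting the magnesium alloy in compression and the concrete in tension. With no external load the two internal forces are equal and opposite, magnitude P.
Compatibility of the two members (thermal + elastic change equal): (α₁ − α₂)ΔT = P·[1/(A₁E₁) + 1/(A₂E₂)].
|α₁ − α₂|·ΔT = 14.2×10⁻⁶ × 46 = 0.0006532.
1/(A₁E₁) + 1/(A₂E₂) = 1/(1025×45×10³) + 1/(750×30×10³) = 6.612×10⁻⁸ N⁻¹.
So P = 0.0006532 / 6.612×10⁻⁸ = 9.878 kN.
σ_{concrete} = P/A₂ = 9878/750 = 13.17 MPa, tensile.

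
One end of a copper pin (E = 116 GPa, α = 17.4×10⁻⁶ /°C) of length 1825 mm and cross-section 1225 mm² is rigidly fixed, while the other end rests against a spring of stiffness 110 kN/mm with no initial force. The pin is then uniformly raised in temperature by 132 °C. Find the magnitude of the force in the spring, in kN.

P ≈ 191 kN

The unrestrained thermal change is αΔT L = 17.4×10⁻⁶ × 132 × 1825 = 4.192 mm.
Let P be the compressive force at the spring. The pin shortens elastically by PL/(AE) and the spring compresses by P/k; together these equal δ_free.
So P = δ_free / [L/(AE) + 1/k] = 4.192 / [ 1825/(1225×116×10³) + 1/(110×10³) ].
P = 4.192 / 2.193×10⁻⁵ = 191100 N.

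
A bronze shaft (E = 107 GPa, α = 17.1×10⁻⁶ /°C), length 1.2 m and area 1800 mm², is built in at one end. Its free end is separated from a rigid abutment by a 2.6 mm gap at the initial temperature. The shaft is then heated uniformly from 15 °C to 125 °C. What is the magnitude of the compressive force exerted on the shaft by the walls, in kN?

P ≈ 0 kN

If the wall were absent the shaft would grow by αΔT L = 17.1×10⁻⁶ × 110 × 1200 = 2.257 mm.
This is smaller than the 2.6 mm clearance, so the shaft expands freely without reaching the stop — the stress is zero.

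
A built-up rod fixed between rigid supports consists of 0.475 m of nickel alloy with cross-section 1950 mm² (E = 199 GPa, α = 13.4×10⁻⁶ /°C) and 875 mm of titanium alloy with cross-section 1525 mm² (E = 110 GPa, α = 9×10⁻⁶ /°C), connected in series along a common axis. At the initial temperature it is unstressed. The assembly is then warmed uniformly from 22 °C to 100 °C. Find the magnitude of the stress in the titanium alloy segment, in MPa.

σ ≈ 113 MPa (compressive)

If the supports were absent, the total length change would be Σ αᵢΔT Lᵢ = 13.4×10⁻⁶×78×475 + 9×10⁻⁶×78×875 = 1.111 mm.
The rigid supports impose zero overall length change; the single axial force P common to all segments must satisfy P Σ Lᵢ/(AᵢEᵢ) = δ_free.
The series flexibility is Σ Lᵢ/(AᵢEᵢ) = 475/(1950×199×10³) + 875/(1525×110×10³) = 6.44×10⁻⁶ mm/N.
So P = 1.111 / 6.44×10⁻⁶ = 172.5 kN, compressive.
σ_{titanium alloy} = P / A = 172500 / 1525 = 113.1 MPa.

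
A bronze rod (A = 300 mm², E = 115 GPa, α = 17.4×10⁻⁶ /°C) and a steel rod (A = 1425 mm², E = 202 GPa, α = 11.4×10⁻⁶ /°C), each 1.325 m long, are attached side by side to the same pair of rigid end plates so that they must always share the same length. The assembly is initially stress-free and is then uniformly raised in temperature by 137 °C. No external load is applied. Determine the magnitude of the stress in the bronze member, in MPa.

Equilibrium of a rigid end plate with no external load gives equal and opposite internal forces ±P in the two members. Since α_{bronze} > α_{steel}, heating drives the bronze into compression and the steel into tension.
Setting the final lengths equal and cancelling L: (α₁ − α₂)ΔT = P/(A₁E₁) + P/(A₂E₂).
|α₁ − α₂|·ΔT = 6×10⁻⁶ × 137 = 0.000822.
1/(A₁E₁) + 1/(A₂E₂) = 1/(300×115×10³) + 1/(1425×202×10³) = 3.246×10⁻⁸ N⁻¹.
So P = 0.000822 / 3.246×10⁻⁸ = 25.32 kN.
σ_{bronze} = P/A₁ = 25320/300 = 84.41 MPa, compressive.

σ ≈ 84.4 MPa (compressive)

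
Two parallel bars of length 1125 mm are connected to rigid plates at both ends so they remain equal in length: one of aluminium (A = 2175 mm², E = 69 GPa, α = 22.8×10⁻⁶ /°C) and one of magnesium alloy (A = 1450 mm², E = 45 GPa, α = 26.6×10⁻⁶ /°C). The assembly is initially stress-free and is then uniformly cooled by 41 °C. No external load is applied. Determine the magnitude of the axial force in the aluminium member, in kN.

P ≈ 7.09 kN (compressive in the aluminium)

Both members must finish at the same length. With the larger α, the magnesium alloy tends to over-contract; the plates restrain it, putting the magnesium alloy in tension and the aluminium in compression. With no external load the two internal forces are equal and opposite, magnitude P.
Setting the final lengths equal and cancelling L: (α₁ − α₂)ΔT = P/(A₁E₁) + P/(A₂E₂).
|α₁ − α₂|·ΔT = 3.8×10⁻⁶ × 41 = 0.0001558.
1/(A₁E₁) + 1/(A₂E₂) = 1/(2175×69×10³) + 1/(1450×45×10³) = 2.199×10⁻⁸ N⁻¹.
P = 0.0001558 / 2.199×10⁻⁸ = 7085 N = 7.085 kN.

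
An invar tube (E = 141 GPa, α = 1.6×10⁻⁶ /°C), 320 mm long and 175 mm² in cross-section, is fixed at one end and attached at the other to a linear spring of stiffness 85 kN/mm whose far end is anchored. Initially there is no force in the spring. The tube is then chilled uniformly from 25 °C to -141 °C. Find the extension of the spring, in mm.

δ ≈ 0.0404 mm

The unrestrained thermal change is αΔT L = 1.6×10⁻⁶ × 166 × 320 = 0.08499 mm.
With a force P in the spring, the elastic change of the tube is PL/(AE) and that of the spring is P/k; compatibility requires their sum to equal δ_free.
P [ L/(AE) + 1/k ] = δ_free → P [ 320/(175×141×10³) + 1/(85×10³) ] = 0.08499.
P = 0.08499 / 2.473×10⁻⁵ = 3436 N.
Spring extension = P/k = 3436/(85×10³) = 0.04043 mm.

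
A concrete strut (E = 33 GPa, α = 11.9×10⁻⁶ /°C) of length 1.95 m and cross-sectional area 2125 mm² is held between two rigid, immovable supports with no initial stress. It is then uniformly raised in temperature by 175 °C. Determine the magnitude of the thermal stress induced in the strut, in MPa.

With length fixed, the mechanical strain must cancel the thermal strain αΔT = 11.9×10⁻⁶ × 175 = 2082.5×10⁻⁶.
Hence σ = E·αΔT = 33×10³ × 2082.5×10⁻⁶ = 68.72 MPa, compressive.

σ ≈ 68.7 MPa (compressive)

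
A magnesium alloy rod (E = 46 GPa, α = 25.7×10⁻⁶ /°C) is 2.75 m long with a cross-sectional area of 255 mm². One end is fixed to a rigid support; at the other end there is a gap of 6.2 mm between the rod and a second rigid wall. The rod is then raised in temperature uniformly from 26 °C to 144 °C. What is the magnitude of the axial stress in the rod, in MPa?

σ ≈ 35.8 MPa (compressive)

Free thermal elongation = αΔT L = 25.7×10⁻⁶ × 118 × 2750 = 8.34 mm.
The gap closes (δ_free > 6.2 mm) and the wall then resists a further 8.34 − 6.2 = 2.14 mm of expansion.
So σ = E(δ_free − g)/L = 46×10³ × 2.14/2750 = 35.79 MPa.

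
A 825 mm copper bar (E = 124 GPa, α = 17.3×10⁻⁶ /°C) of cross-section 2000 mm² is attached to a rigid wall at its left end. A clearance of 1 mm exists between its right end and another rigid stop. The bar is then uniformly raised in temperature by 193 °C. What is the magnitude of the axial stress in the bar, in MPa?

Unrestrained expansion: δ_free = αΔT L = 17.3×10⁻⁶ × 193 × 825 = 2.755 mm.
The gap closes (δ_free > 1 mm) and the wall then resists a further 2.755 − 1 = 1.755 mm of expansion.
So σ = E(δ_free − g)/L = 124×10³ × 1.755/825 = 263.7 MPa.

σ ≈ 264 MPa (compressive)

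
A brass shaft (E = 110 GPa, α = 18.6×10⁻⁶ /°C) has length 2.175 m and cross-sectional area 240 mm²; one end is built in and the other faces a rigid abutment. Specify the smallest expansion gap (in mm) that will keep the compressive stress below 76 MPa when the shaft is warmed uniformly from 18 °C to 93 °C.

With no wall the shaft would lengthen by αΔT L = 18.6×10⁻⁶ × 75 × 2175 = 3.034 mm.
At the allowable stress the elastic shortening the wall may impose is σL/E = 76 × 2175 / (110×10³) = 1.503 mm.
So the gap has to take up the difference, g_min = δ_free − σL/E = 3.034 − 1.503 = 1.531 mm.

g ≈ 1.53 mm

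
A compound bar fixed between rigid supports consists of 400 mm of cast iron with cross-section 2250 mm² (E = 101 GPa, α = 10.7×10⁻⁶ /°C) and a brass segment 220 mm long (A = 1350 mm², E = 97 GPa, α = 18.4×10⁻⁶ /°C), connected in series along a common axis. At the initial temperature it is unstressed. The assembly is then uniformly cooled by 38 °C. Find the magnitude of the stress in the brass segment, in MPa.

Free thermal contraction of the whole bar: Σ αᵢΔT Lᵢ = 10.7×10⁻⁶×38×400 + 18.4×10⁻⁶×38×220 = 0.3165 mm.
Since the ends are fixed, an axial force P builds up, equal in every segment, with P · Σ Lᵢ/(AᵢEᵢ) = δ_free.
Σ Lᵢ/(AᵢEᵢ) = 400/(2250×101×10³) + 220/(1350×97×10³) = 3.44×10⁻⁶ mm/N.
Hence P = δ_free / Σ(L/AE) = 0.3165/3.44×10⁻⁶ = 91.99 kN (tensile).
σ_{brass} = P / A = 91990 / 1350 = 68.14 MPa.

σ ≈ 68.1 MPa (tensile)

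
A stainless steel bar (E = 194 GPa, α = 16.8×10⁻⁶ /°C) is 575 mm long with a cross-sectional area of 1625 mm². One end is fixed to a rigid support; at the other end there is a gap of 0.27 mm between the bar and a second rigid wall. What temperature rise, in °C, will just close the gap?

The gap closes when αΔT L = 0.27 mm, since the bar is still unstressed at that instant.
ΔT = 0.27 / (16.8×10⁻⁶ × 575) = 27.95 °C.

ΔT ≈ 28 °C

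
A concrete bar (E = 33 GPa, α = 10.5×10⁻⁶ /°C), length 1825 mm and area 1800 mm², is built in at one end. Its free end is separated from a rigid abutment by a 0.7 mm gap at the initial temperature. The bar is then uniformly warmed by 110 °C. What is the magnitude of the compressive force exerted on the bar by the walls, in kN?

Unrestrained expansion: δ_free = αΔT L = 10.5×10⁻⁶ × 110 × 1825 = 2.108 mm.
After closing the 0.7 mm clearance, 2.108 − 0.7 = 1.408 mm of expansion remains to be suppressed by the wall.
So σ = E(δ_free − g)/L = 33×10³ × 1.408/1825 = 25.46 MPa.
Force on the wall = σA = 25.46 × 1800 mm² = 45.82 kN.

P ≈ 45.8 kN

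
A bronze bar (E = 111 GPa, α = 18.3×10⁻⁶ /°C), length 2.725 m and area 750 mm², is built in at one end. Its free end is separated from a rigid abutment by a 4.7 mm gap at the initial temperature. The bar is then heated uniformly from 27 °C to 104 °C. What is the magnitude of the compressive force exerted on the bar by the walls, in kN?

P ≈ 0 kN

Free thermal elongation = αΔT L = 18.3×10⁻⁶ × 77 × 2725 = 3.84 mm.
Since δ_free = 3.84 mm is less than the 4.7 mm gap, the bar never touches the wall. No axial force develops.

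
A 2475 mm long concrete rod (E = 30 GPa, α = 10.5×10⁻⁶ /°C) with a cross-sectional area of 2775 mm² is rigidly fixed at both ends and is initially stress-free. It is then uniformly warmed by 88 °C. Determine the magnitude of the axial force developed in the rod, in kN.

P ≈ 76.9 kN (compressive)

The ends cannot move, so σ = EαΔT = 30×10³ × 10.5×10⁻⁶ × 88 = 27.72 MPa.
Then P = σA = 27.72 × 2775 mm² = 76.92 kN, compressive.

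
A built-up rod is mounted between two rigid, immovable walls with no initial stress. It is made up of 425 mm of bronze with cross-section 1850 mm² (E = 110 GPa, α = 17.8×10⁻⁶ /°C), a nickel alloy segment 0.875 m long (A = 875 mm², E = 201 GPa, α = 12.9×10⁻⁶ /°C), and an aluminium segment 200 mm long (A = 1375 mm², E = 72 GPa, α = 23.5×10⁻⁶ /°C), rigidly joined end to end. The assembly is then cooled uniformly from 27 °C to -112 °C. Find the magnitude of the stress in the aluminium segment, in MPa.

Free thermal contraction of the whole bar: Σ αᵢΔT Lᵢ = 17.8×10⁻⁶×139×425 + 12.9×10⁻⁶×139×875 + 23.5×10⁻⁶×139×200 = 3.274 mm.
Since the ends are fixed, an axial force P builds up, equal in every segment, with P · Σ Lᵢ/(AᵢEᵢ) = δ_free.
Σ Lᵢ/(AᵢEᵢ) = 425/(1850×110×10³) + 875/(875×201×10³) + 200/(1375×72×10³) = 9.084×10⁻⁶ mm/N.
So P = 3.274 / 9.084×10⁻⁶ = 360.4 kN, tensile.
σ_{aluminium} = P / A = 360400 / 1375 = 262.1 MPa.

σ ≈ 262 MPa (tensile)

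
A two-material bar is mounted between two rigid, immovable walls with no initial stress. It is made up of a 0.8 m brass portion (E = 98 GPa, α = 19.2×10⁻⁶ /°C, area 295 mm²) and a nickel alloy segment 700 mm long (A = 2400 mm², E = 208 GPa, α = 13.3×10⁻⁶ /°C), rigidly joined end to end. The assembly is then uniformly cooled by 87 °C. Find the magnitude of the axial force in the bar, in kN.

P ≈ 73.8 kN (tensile)

Free thermal contraction of the whole bar: Σ αᵢΔT Lᵢ = 19.2×10⁻⁶×87×800 + 13.3×10⁻⁶×87×700 = 2.146 mm.
The walls prevent any net length change, so an axial force P (same in every segment) develops. Compatibility: P · Σ Lᵢ/(AᵢEᵢ) = δ_free.
The series flexibility is Σ Lᵢ/(AᵢEᵢ) = 800/(295×98×10³) + 700/(2400×208×10³) = 2.907×10⁻⁵ mm/N.
So P = 2.146 / 2.907×10⁻⁵ = 73.82 kN, tensile.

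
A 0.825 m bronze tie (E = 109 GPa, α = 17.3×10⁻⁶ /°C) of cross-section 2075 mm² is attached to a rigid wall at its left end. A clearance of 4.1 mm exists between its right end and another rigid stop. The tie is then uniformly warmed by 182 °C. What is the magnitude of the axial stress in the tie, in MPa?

Unrestrained expansion: δ_free = αΔT L = 17.3×10⁻⁶ × 182 × 825 = 2.598 mm.
Since δ_free = 2.6 mm is less than the 4.1 mm gap, the tie never touches the wall. No axial force develops.

σ ≈ 0 MPa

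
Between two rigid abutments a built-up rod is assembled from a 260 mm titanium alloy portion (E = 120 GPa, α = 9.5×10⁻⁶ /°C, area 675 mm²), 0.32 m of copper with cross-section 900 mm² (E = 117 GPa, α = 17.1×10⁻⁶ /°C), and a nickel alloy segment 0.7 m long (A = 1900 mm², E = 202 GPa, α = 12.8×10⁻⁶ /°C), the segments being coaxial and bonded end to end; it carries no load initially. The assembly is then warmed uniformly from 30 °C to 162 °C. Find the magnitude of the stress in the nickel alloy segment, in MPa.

If the supports were absent, the total length change would be Σ αᵢΔT Lᵢ = 9.5×10⁻⁶×132×260 + 17.1×10⁻⁶×132×320 + 12.8×10⁻⁶×132×700 = 2.231 mm.
The rigid supports impose zero overall length change; the single axial force P common to all segments must satisfy P Σ Lᵢ/(AᵢEᵢ) = δ_free.
Σ Lᵢ/(AᵢEᵢ) = 260/(675×120×10³) + 320/(900×117×10³) + 700/(1900×202×10³) = 8.073×10⁻⁶ mm/N.
P = 2.231 / 8.073×10⁻⁶ = 276400 N = 276.4 kN, compressive.
σ_{nickel alloy} = P / A = 276400 / 1900 = 145.5 MPa.

σ ≈ 145 MPa (compressive)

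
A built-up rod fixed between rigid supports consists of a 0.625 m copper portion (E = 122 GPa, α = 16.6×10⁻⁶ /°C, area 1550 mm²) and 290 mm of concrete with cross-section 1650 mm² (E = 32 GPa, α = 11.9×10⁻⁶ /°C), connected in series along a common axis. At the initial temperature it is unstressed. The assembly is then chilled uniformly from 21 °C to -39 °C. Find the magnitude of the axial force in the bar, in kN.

P ≈ 94.3 kN (tensile)

With the walls removed the bar would change length by δ_free = Σ αᵢΔT Lᵢ = 16.6×10⁻⁶×60×625 + 11.9×10⁻⁶×60×290 = 0.8296 mm.
Since the ends are fixed, an axial force P builds up, equal in every segment, with P · Σ Lᵢ/(AᵢEᵢ) = δ_free.
The series flexibility is Σ Lᵢ/(AᵢEᵢ) = 625/(1550×122×10³) + 290/(1650×32×10³) = 8.798×10⁻⁶ mm/N.
So P = 0.8296 / 8.798×10⁻⁶ = 94.29 kN, tensile.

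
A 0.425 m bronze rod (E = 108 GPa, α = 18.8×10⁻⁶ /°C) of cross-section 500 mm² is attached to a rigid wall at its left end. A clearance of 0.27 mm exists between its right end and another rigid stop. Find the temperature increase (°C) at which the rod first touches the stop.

The gap closes when αΔT L = 0.27 mm, since the rod is still unstressed at that instant.
ΔT = 0.27 / (18.8×10⁻⁶ × 425) = 33.79 °C.

ΔT ≈ 33.8 °C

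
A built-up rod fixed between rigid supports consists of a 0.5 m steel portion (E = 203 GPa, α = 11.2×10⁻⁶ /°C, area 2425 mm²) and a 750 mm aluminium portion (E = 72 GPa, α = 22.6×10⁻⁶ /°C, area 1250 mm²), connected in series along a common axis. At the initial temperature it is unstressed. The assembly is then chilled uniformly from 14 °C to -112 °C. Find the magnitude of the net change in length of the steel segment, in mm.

|ΔL| ≈ 0.397 mm

Free thermal contraction of the whole bar: Σ αᵢΔT Lᵢ = 11.2×10⁻⁶×126×500 + 22.6×10⁻⁶×126×750 = 2.841 mm.
The walls prevent any net length change, so an axial force P (same in every segment) develops. Compatibility: P · Σ Lᵢ/(AᵢEᵢ) = δ_free.
Σ Lᵢ/(AᵢEᵢ) = 500/(2425×203×10³) + 750/(1250×72×10³) = 9.349×10⁻⁶ mm/N.
P = 2.841 / 9.349×10⁻⁶ = 303900 N = 303.9 kN, tensile.
For the steel segment, free thermal change = 11.2×10⁻⁶×126×500 = 0.7056 mm and elastic change from P = 303900×500/(2425×203×10³) = 0.3087 mm; these oppose, so the net change is 0.397 mm (segment shortens).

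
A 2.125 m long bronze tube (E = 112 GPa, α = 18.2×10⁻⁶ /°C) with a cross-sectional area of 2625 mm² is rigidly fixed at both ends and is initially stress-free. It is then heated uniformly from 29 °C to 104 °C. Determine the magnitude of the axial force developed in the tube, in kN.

P ≈ 401 kN (compressive)

With zero net strain, σ = E·αΔT = 112 GPa × 18.2×10⁻⁶ × 75 = 152.9 MPa.
P = AEαΔT = 2625 × 112×10³ × 18.2×10⁻⁶ × 75 = 401.3 kN (compressive).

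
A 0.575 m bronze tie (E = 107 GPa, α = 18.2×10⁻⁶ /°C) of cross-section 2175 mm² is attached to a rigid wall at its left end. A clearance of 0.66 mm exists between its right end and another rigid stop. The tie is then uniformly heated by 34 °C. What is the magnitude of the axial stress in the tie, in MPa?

Free thermal elongation = αΔT L = 18.2×10⁻⁶ × 34 × 575 = 0.3558 mm.
Since δ_free = 0.356 mm is less than the 0.66 mm gap, the tie never touches the wall. No axial force develops.

σ ≈ 0 MPa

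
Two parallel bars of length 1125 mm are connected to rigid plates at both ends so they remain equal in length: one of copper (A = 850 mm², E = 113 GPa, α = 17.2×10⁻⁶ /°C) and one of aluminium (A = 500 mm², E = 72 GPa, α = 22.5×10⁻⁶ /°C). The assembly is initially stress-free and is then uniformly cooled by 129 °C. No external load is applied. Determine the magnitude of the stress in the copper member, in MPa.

Both members must finish at the same length. With the larger α, the aluminium tends to over-contract; the plates restrain it, putting the aluminium in tension and the copper in compression. With no external load the two internal forces are equal and opposite, magnitude P.
Setting the final lengths equal and cancelling L: (α₁ − α₂)ΔT = P/(A₁E₁) + P/(A₂E₂).
|α₁ − α₂|·ΔT = 5.3×10⁻⁶ × 129 = 0.0006837.
1/(A₁E₁) + 1/(A₂E₂) = 1/(850×113×10³) + 1/(500×72×10³) = 3.819×10⁻⁸ N⁻¹.
P = 0.0006837 / 3.819×10⁻⁸ = 17900 N = 17.9 kN.
σ_{copper} = P/A₁ = 17900/850 = 21.06 MPa, compressive.

σ ≈ 21.1 MPa (compressive)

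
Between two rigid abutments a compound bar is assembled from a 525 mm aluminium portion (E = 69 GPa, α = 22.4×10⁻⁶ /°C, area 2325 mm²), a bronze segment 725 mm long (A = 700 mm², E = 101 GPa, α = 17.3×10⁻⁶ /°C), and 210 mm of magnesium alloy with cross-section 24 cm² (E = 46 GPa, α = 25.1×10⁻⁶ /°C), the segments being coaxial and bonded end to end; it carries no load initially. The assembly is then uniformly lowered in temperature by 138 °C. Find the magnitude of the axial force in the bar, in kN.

P ≈ 265 kN (tensile)

Free thermal contraction of the whole bar: Σ αᵢΔT Lᵢ = 22.4×10⁻⁶×138×525 + 17.3×10⁻⁶×138×725 + 25.1×10⁻⁶×138×210 = 4.081 mm.
Since the ends are fixed, an axial force P builds up, equal in every segment, with P · Σ Lᵢ/(AᵢEᵢ) = δ_free.
The series flexibility is Σ Lᵢ/(AᵢEᵢ) = 525/(2325×69×10³) + 725/(700×101×10³) + 210/(2400×46×10³) = 1.543×10⁻⁵ mm/N.
Hence P = δ_free / Σ(L/AE) = 4.081/1.543×10⁻⁵ = 264.5 kN (tensile).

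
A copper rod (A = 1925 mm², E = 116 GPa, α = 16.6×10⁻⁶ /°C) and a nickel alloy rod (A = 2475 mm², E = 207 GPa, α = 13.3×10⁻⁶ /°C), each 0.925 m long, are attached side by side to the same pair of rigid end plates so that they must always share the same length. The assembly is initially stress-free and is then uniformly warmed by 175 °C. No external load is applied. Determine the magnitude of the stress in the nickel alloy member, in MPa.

The copper has the larger α, so on heating it would change length more than the nickel alloy if both were free. The rigid plates force a common final length, so the copper is put into compression and the nickel alloy into tension, with equal and opposite forces P (no external load).
Equating the net (thermal + elastic) strains gives |α₁ − α₂|·ΔT = P·[1/(A₁E₁) + 1/(A₂E₂)].
|α₁ − α₂|·ΔT = 3.3×10⁻⁶ × 175 = 0.0005775.
1/(A₁E₁) + 1/(A₂E₂) = 1/(1925×116×10³) + 1/(2475×207×10³) = 6.43×10⁻⁹ N⁻¹.
P = 0.0005775 / 6.43×10⁻⁹ = 89810 N = 89.81 kN.
σ_{nickel alloy} = P/A₂ = 89810/2475 = 36.29 MPa, tensile.

σ ≈ 36.3 MPa (tensile)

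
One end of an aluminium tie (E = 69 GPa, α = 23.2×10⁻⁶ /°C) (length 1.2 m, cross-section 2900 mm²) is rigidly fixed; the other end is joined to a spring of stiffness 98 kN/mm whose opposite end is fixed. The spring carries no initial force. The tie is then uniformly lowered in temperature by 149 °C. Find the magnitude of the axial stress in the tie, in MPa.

σ ≈ 88.3 MPa (tensile)

If the spring were absent the tie would shorten by αΔT L = 23.2×10⁻⁶ × 149 × 1200 = 4.148 mm.
With a force P in the spring, the elastic change of the tie is PL/(AE) and that of the spring is P/k; compatibility requires their sum to equal δ_free.
So P = δ_free / [L/(AE) + 1/k] = 4.148 / [ 1200/(2900×69×10³) + 1/(98×10³) ].
P = 4.148 / 1.62×10⁻⁵ = 256000 N.
σ = P/A = 256000/2900 = 88.29 MPa.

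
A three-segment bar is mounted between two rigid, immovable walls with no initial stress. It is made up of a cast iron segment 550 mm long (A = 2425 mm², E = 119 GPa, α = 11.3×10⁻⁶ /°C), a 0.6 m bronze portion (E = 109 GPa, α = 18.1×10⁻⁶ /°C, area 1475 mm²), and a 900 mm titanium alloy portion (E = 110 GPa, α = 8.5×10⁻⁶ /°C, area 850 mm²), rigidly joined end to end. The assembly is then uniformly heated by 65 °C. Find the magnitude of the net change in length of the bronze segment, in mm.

|ΔL| ≈ 0.313 mm

Free thermal expansion of the whole bar: Σ αᵢΔT Lᵢ = 11.3×10⁻⁶×65×550 + 18.1×10⁻⁶×65×600 + 8.5×10⁻⁶×65×900 = 1.607 mm.
Since the ends are fixed, an axial force P builds up, equal in every segment, with P · Σ Lᵢ/(AᵢEᵢ) = δ_free.
Σ Lᵢ/(AᵢEᵢ) = 550/(2425×119×10³) + 600/(1475×109×10³) + 900/(850×110×10³) = 1.526×10⁻⁵ mm/N.
So P = 1.607 / 1.526×10⁻⁵ = 105.3 kN, compressive.
For the bronze segment, free thermal change = 18.1×10⁻⁶×65×600 = 0.7059 mm and elastic change from P = 105300×600/(1475×109×10³) = 0.3929 mm; these oppose, so the net change is 0.313 mm (segment lengthens).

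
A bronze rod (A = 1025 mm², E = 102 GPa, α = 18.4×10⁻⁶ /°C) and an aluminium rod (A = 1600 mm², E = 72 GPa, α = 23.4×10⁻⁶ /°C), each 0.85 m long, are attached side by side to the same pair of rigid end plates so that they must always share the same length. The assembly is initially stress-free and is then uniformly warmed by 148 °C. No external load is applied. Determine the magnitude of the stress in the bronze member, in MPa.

σ ≈ 39.6 MPa (tensile)

The aluminium has the larger α, so on heating it would change length more than the bronze if both were free. The rigid plates force a common final length, so the aluminium is put into compression and the bronze into tension, with equal and opposite forces P (no external load).
Compatibility of the two members (thermal + elastic change equal): (α₁ − α₂)ΔT = P·[1/(A₁E₁) + 1/(A₂E₂)].
|α₁ − α₂|·ΔT = 5×10⁻⁶ × 148 = 0.00074.
1/(A₁E₁) + 1/(A₂E₂) = 1/(1025×102×10³) + 1/(1600×72×10³) = 1.825×10⁻⁸ N⁻¹.
P = 0.00074 / 1.825×10⁻⁸ = 40560 N = 40.56 kN.
σ_{bronze} = P/A₁ = 40560/1025 = 39.57 MPa, tensile.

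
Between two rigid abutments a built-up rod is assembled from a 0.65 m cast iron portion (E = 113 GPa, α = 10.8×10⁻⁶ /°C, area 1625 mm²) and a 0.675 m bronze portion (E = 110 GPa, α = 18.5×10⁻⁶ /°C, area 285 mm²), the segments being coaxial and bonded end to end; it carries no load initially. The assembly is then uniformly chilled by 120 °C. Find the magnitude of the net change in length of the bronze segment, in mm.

|ΔL| ≈ 0.512 mm

Free thermal contraction of the whole bar: Σ αᵢΔT Lᵢ = 10.8×10⁻⁶×120×650 + 18.5×10⁻⁶×120×675 = 2.341 mm.
The rigid supports impose zero overall length change; the single axial force P common to all segments must satisfy P Σ Lᵢ/(AᵢEᵢ) = δ_free.
Σ Lᵢ/(AᵢEᵢ) = 650/(1625×113×10³) + 675/(285×110×10³) = 2.507×10⁻⁵ mm/N.
So P = 2.341 / 2.507×10⁻⁵ = 93.37 kN, tensile.
For the bronze segment, free thermal change = 18.5×10⁻⁶×120×675 = 1.498 mm and elastic change from P = 93370×675/(285×110×10³) = 2.01 mm; these oppose, so the net change is 0.512 mm (segment lengthens).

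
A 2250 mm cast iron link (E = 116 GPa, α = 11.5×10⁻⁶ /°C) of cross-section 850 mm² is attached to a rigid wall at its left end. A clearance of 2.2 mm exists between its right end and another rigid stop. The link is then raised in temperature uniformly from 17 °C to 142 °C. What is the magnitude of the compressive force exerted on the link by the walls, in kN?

Unrestrained expansion: δ_free = αΔT L = 11.5×10⁻⁶ × 125 × 2250 = 3.234 mm.
The gap closes (δ_free > 2.2 mm) and the wall then resists a further 3.234 − 2.2 = 1.034 mm of expansion.
That suppressed elongation corresponds to σ = E·Δ/L = 116×10³ × 1.034/2250 = 53.33 MPa.
Force on the wall = σA = 53.33 × 850 mm² = 45.33 kN.

P ≈ 45.3 kN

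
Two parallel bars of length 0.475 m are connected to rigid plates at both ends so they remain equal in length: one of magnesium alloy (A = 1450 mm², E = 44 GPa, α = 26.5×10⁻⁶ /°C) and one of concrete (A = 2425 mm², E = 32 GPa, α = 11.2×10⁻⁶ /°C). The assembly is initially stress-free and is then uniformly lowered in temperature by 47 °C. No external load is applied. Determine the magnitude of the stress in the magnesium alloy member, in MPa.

σ ≈ 17.4 MPa (tensile)

Both members must finish at the same length. With the larger α, the magnesium alloy tends to over-contract; the plates restrain it, putting the magnesium alloy in tension and the concrete in compression. With no external load the two internal forces are equal and opposite, magnitude P.
Equating the net (thermal + elastic) strains gives |α₁ − α₂|·ΔT = P·[1/(A₁E₁) + 1/(A₂E₂)].
|α₁ − α₂|·ΔT = 15.3×10⁻⁶ × 47 = 0.0007191.
1/(A₁E₁) + 1/(A₂E₂) = 1/(1450×44×10³) + 1/(2425×32×10³) = 2.856×10⁻⁸ N⁻¹.
P = 0.0007191 / 2.856×10⁻⁸ = 25180 N = 25.18 kN.
σ_{magnesium alloy} = P/A₁ = 25180/1450 = 17.36 MPa, tensile.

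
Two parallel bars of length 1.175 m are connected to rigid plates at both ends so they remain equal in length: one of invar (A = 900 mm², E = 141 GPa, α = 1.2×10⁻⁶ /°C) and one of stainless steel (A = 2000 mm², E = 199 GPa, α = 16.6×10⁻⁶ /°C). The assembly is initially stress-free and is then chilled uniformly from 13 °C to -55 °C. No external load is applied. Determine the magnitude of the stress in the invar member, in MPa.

Equilibrium of a rigid end plate with no external load gives equal and opposite internal forces ±P in the two members. Since α_{stainless steel} > α_{invar}, cooling drives the stainless steel into tension and the invar into compression.
Compatibility of the two members (thermal + elastic change equal): (α₁ − α₂)ΔT = P·[1/(A₁E₁) + 1/(A₂E₂)].
|α₁ − α₂|·ΔT = 15.4×10⁻⁶ × 68 = 0.001047.
1/(A₁E₁) + 1/(A₂E₂) = 1/(900×141×10³) + 1/(2000×199×10³) = 1.039×10⁻⁸ N⁻¹.
So P = 0.001047 / 1.039×10⁻⁸ = 100.8 kN.
σ_{invar} = P/A₁ = 100800/900 = 112 MPa, compressive.

σ ≈ 112 MPa (compressive)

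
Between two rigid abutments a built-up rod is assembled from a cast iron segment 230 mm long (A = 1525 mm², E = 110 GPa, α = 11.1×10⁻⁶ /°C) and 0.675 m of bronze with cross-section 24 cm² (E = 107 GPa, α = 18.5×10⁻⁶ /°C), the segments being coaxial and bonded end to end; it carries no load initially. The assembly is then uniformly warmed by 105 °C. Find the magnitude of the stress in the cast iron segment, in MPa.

Free thermal expansion of the whole bar: Σ αᵢΔT Lᵢ = 11.1×10⁻⁶×105×230 + 18.5×10⁻⁶×105×675 = 1.579 mm.
The rigid supports impose zero overall length change; the single axial force P common to all segments must satisfy P Σ Lᵢ/(AᵢEᵢ) = δ_free.
The series flexibility is Σ Lᵢ/(AᵢEᵢ) = 230/(1525×110×10³) + 675/(2400×107×10³) = 4×10⁻⁶ mm/N.
P = 1.579 / 4×10⁻⁶ = 394900 N = 394.9 kN, compressive.
σ_{cast iron} = P / A = 394900 / 1525 = 258.9 MPa.

σ ≈ 259 MPa (compressive)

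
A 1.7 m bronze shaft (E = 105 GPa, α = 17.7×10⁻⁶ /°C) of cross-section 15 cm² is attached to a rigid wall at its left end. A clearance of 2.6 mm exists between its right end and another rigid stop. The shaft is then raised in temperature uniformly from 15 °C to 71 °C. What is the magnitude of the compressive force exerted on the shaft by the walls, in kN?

Free thermal elongation = αΔT L = 17.7×10⁻⁶ × 56 × 1700 = 1.685 mm.
This is smaller than the 2.6 mm clearance, so the shaft expands freely without reaching the stop — the stress is zero.

P ≈ 0 kN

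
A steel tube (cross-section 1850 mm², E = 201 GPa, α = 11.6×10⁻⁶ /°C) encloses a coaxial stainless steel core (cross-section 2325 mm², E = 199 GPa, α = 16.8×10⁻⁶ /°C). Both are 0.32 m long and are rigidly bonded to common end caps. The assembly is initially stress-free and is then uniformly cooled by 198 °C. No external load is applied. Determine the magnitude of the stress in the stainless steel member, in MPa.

The stainless steel has the larger α, so on cooling it would change length more than the steel if both were free. The rigid plates force a common final length, so the stainless steel is put into tension and the steel into compression, with equal and opposite forces P (no external load).
Setting the final lengths equal and cancelling L: (α₁ − α₂)ΔT = P/(A₁E₁) + P/(A₂E₂).
|α₁ − α₂|·ΔT = 5.2×10⁻⁶ × 198 = 0.00103.
1/(A₁E₁) + 1/(A₂E₂) = 1/(1850×201×10³) + 1/(2325×199×10³) = 4.851×10⁻⁹ N⁻¹.
So P = 0.00103 / 4.851×10⁻⁹ = 212.3 kN.
σ_{stainless steel} = P/A₂ = 212300/2325 = 91.3 MPa, tensile.

σ ≈ 91.3 MPa (tensile)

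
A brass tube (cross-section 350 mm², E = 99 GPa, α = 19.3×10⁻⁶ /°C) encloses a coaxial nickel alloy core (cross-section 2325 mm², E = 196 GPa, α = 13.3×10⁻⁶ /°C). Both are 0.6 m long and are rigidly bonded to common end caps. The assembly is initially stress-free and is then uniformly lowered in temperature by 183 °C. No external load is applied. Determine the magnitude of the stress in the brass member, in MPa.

Both members must finish at the same length. With the larger α, the brass tends to over-contract; the plates restrain it, putting the brass in tension and the nickel alloy in compression. With no external load the two internal forces are equal and opposite, magnitude P.
Compatibility of the two members (thermal + elastic change equal): (α₁ − α₂)ΔT = P·[1/(A₁E₁) + 1/(A₂E₂)].
|α₁ − α₂|·ΔT = 6×10⁻⁶ × 183 = 0.001098.
1/(A₁E₁) + 1/(A₂E₂) = 1/(350×99×10³) + 1/(2325×196×10³) = 3.105×10⁻⁸ N⁻¹.
So P = 0.001098 / 3.105×10⁻⁸ = 35.36 kN.
σ_{brass} = P/A₁ = 35360/350 = 101 MPa, tensile.

σ ≈ 101 MPa (tensile)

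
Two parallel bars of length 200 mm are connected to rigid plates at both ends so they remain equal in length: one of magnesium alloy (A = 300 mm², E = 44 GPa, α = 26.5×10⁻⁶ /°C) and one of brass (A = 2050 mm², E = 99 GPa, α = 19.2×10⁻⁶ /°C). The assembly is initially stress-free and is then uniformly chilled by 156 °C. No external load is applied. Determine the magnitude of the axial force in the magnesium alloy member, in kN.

P ≈ 14.1 kN (tensile in the magnesium alloy)

Both members must finish at the same length. With the larger α, the magnesium alloy tends to over-contract; the plates restrain it, putting the magnesium alloy in tension and the brass in compression. With no external load the two internal forces are equal and opposite, magnitude P.
Equating the net (thermal + elastic) strains gives |α₁ − α₂|·ΔT = P·[1/(A₁E₁) + 1/(A₂E₂)].
|α₁ − α₂|·ΔT = 7.3×10⁻⁶ × 156 = 0.001139.
1/(A₁E₁) + 1/(A₂E₂) = 1/(300×44×10³) + 1/(2050×99×10³) = 8.068×10⁻⁸ N⁻¹.
P = 0.001139 / 8.068×10⁻⁸ = 14110 N = 14.11 kN.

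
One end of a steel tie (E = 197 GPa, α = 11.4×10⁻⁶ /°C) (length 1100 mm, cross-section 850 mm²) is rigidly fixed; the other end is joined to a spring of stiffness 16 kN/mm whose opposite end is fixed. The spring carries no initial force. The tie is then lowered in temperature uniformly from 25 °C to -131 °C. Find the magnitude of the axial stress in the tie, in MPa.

The unrestrained thermal change is αΔT L = 11.4×10⁻⁶ × 156 × 1100 = 1.956 mm.
Let P be the tensile force in the spring. The tie extends elastically by PL/(AE) and the spring stretches by P/k; together these equal δ_free.
So P = δ_free / [L/(AE) + 1/k] = 1.956 / [ 1100/(850×197×10³) + 1/(16×10³) ].
P = 1.956 / 6.907×10⁻⁵ = 28320 N.
σ = P/A = 28320/850 = 33.32 MPa.

σ ≈ 33.3 MPa (tensile)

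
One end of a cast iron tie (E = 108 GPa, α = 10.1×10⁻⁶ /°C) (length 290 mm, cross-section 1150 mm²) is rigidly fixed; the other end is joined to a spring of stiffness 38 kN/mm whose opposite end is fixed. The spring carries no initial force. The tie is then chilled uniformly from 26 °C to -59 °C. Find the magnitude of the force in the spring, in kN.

P ≈ 8.69 kN

Free thermal contraction: δ_free = αΔT L = 10.1×10⁻⁶ × 85 × 290 = 0.249 mm.
With a force P in the spring, the elastic change of the tie is PL/(AE) and that of the spring is P/k; compatibility requires their sum to equal δ_free.
P [ L/(AE) + 1/k ] = δ_free → P [ 290/(1150×108×10³) + 1/(38×10³) ] = 0.249.
P = 0.249 / 2.865×10⁻⁵ = 8690 N.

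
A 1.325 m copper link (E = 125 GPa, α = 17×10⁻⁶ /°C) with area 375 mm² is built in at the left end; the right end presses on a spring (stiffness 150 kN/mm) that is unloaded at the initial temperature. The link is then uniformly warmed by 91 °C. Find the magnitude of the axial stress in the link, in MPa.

σ ≈ 156 MPa (compressive)

Free thermal expansion: δ_free = αΔT L = 17×10⁻⁶ × 91 × 1325 = 2.05 mm.
With a force P in the spring, the elastic change of the link is PL/(AE) and that of the spring is P/k; compatibility requires their sum to equal δ_free.
So P = δ_free / [L/(AE) + 1/k] = 2.05 / [ 1325/(375×125×10³) + 1/(150×10³) ].
P = 2.05 / 3.493×10⁻⁵ = 58680 N.
σ = P/A = 58680/375 = 156.5 MPa.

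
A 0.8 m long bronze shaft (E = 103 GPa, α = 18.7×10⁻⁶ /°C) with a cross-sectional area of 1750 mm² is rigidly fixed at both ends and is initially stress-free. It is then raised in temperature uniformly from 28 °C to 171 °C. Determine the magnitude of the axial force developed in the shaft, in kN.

Full restraint means ε = 0, so the stress is σ = EαΔT = 103×10³ × 18.7×10⁻⁶ × 143 = 275.4 MPa.
Axial force P = σA = 275.4 × 1750 = 482000 N = 482 kN, compressive.

P ≈ 482 kN (compressive)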